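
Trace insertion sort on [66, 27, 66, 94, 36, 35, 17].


Initial: [66, 27, 66, 94, 36, 35, 17]
Insert 27: [27, 66, 66, 94, 36, 35, 17]
Insert 66: [27, 66, 66, 94, 36, 35, 17]
Insert 94: [27, 66, 66, 94, 36, 35, 17]
Insert 36: [27, 36, 66, 66, 94, 35, 17]
Insert 35: [27, 35, 36, 66, 66, 94, 17]
Insert 17: [17, 27, 35, 36, 66, 66, 94]

Sorted: [17, 27, 35, 36, 66, 66, 94]


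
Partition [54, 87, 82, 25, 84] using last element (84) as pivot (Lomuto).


Pivot: 84
  54 <= 84: advance i (no swap)
  82 <= 84: swap -> [54, 82, 87, 25, 84]
  25 <= 84: swap -> [54, 82, 25, 87, 84]
Place pivot at 3: [54, 82, 25, 84, 87]

Partitioned: [54, 82, 25, 84, 87]


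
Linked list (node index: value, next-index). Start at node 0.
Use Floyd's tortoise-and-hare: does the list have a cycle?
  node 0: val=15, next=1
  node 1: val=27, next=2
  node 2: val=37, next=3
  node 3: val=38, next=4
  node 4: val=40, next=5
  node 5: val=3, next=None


Floyd's tortoise (slow, +1) and hare (fast, +2):
  init: slow=0, fast=0
  step 1: slow=1, fast=2
  step 2: slow=2, fast=4
  step 3: fast 4->5->None, no cycle

Cycle: no


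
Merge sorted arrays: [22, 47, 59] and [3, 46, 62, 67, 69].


Take 3 from B
Take 22 from A
Take 46 from B
Take 47 from A
Take 59 from A

Merged: [3, 22, 46, 47, 59, 62, 67, 69]


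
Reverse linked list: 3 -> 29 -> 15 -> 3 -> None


Step 1: curr=3, set curr.next=prev(None) | reversed so far: 3
Step 2: curr=29, set curr.next=prev(3) | reversed so far: 29 -> 3
Step 3: curr=15, set curr.next=prev(29) | reversed so far: 15 -> 29 -> 3
Step 4: curr=3, set curr.next=prev(15) | reversed so far: 3 -> 15 -> 29 -> 3

3 -> 15 -> 29 -> 3 -> None


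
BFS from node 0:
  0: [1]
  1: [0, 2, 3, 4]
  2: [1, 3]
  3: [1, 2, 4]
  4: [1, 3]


Visit 0, enqueue [1]
Visit 1, enqueue [2, 3, 4]
Visit 2, enqueue []
Visit 3, enqueue []
Visit 4, enqueue []

BFS order: [0, 1, 2, 3, 4]


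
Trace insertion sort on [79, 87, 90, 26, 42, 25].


Initial: [79, 87, 90, 26, 42, 25]
Insert 87: [79, 87, 90, 26, 42, 25]
Insert 90: [79, 87, 90, 26, 42, 25]
Insert 26: [26, 79, 87, 90, 42, 25]
Insert 42: [26, 42, 79, 87, 90, 25]
Insert 25: [25, 26, 42, 79, 87, 90]

Sorted: [25, 26, 42, 79, 87, 90]


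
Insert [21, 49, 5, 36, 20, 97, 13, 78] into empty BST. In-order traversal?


Insert 21: root
Insert 49: R from 21
Insert 5: L from 21
Insert 36: R from 21 -> L from 49
Insert 20: L from 21 -> R from 5
Insert 97: R from 21 -> R from 49
Insert 13: L from 21 -> R from 5 -> L from 20
Insert 78: R from 21 -> R from 49 -> L from 97

In-order: [5, 13, 20, 21, 36, 49, 78, 97]


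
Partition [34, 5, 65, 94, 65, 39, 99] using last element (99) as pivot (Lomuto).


Pivot: 99
  34 <= 99: advance i (no swap)
  5 <= 99: advance i (no swap)
  65 <= 99: advance i (no swap)
  94 <= 99: advance i (no swap)
  65 <= 99: advance i (no swap)
  39 <= 99: advance i (no swap)
Place pivot at 6: [34, 5, 65, 94, 65, 39, 99]

Partitioned: [34, 5, 65, 94, 65, 39, 99]


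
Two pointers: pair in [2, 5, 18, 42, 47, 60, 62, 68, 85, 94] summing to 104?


lo=0(2)+hi=9(94)=96
lo=1(5)+hi=9(94)=99
lo=2(18)+hi=9(94)=112
lo=2(18)+hi=8(85)=103
lo=3(42)+hi=8(85)=127
lo=3(42)+hi=7(68)=110
lo=3(42)+hi=6(62)=104

Yes: 42+62=104


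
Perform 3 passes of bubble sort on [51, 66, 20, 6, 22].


Initial: [51, 66, 20, 6, 22]
Pass 1: [51, 20, 6, 22, 66] (3 swaps)
Pass 2: [20, 6, 22, 51, 66] (3 swaps)
Pass 3: [6, 20, 22, 51, 66] (1 swaps)

After 3 passes: [6, 20, 22, 51, 66]


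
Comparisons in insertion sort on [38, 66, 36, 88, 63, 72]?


Algorithm: insertion sort
Input: [38, 66, 36, 88, 63, 72]
Sorted: [36, 38, 63, 66, 72, 88]

9


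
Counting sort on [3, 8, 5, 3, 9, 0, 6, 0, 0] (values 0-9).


Input: [3, 8, 5, 3, 9, 0, 6, 0, 0]
Counts: [3, 0, 0, 2, 0, 1, 1, 0, 1, 1]

Sorted: [0, 0, 0, 3, 3, 5, 6, 8, 9]


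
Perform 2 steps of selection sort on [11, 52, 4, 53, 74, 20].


Initial: [11, 52, 4, 53, 74, 20]
Step 1: min=4 at 2
  Swap: [4, 52, 11, 53, 74, 20]
Step 2: min=11 at 2
  Swap: [4, 11, 52, 53, 74, 20]

After 2 steps: [4, 11, 52, 53, 74, 20]


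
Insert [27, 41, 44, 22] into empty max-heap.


Insert 27: [27]
Insert 41: [41, 27]
Insert 44: [44, 27, 41]
Insert 22: [44, 27, 41, 22]

Final heap: [44, 27, 41, 22]


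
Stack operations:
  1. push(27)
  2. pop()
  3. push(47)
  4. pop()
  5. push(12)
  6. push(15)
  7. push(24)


push(27) -> [27]
pop()->27, []
push(47) -> [47]
pop()->47, []
push(12) -> [12]
push(15) -> [12, 15]
push(24) -> [12, 15, 24]

Final stack: [12, 15, 24]


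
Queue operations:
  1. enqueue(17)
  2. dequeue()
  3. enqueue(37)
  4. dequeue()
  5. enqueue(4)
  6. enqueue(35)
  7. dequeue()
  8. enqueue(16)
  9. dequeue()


enqueue(17) -> [17]
dequeue()->17, []
enqueue(37) -> [37]
dequeue()->37, []
enqueue(4) -> [4]
enqueue(35) -> [4, 35]
dequeue()->4, [35]
enqueue(16) -> [35, 16]
dequeue()->35, [16]

Final queue: [16]


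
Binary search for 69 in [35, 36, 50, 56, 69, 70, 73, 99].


Step 1: lo=0, hi=7, mid=3, val=56
Step 2: lo=4, hi=7, mid=5, val=70
Step 3: lo=4, hi=4, mid=4, val=69

Found at index 4


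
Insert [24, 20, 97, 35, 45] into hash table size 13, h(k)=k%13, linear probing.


Insert 24: h=11 -> slot 11
Insert 20: h=7 -> slot 7
Insert 97: h=6 -> slot 6
Insert 35: h=9 -> slot 9
Insert 45: h=6, 2 probes -> slot 8

Table: [None, None, None, None, None, None, 97, 20, 45, 35, None, 24, None]


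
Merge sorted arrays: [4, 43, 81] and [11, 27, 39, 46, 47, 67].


Take 4 from A
Take 11 from B
Take 27 from B
Take 39 from B
Take 43 from A
Take 46 from B
Take 47 from B
Take 67 from B

Merged: [4, 11, 27, 39, 43, 46, 47, 67, 81]


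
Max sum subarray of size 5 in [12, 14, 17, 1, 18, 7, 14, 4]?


[0:5]: 62
[1:6]: 57
[2:7]: 57
[3:8]: 44

Max: 62 at [0:5]


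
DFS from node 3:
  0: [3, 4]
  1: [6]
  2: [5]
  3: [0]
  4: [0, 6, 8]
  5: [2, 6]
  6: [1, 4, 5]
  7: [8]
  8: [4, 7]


Visit 3, push [0]
Visit 0, push [4]
Visit 4, push [8, 6]
Visit 6, push [5, 1]
Visit 1, push []
Visit 5, push [2]
Visit 2, push []
Visit 8, push [7]
Visit 7, push []

DFS order: [3, 0, 4, 6, 1, 5, 2, 8, 7]


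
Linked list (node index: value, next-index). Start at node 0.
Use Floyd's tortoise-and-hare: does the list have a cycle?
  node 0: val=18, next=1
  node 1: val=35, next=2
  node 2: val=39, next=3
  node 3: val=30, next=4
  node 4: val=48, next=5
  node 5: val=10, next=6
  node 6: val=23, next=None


Floyd's tortoise (slow, +1) and hare (fast, +2):
  init: slow=0, fast=0
  step 1: slow=1, fast=2
  step 2: slow=2, fast=4
  step 3: slow=3, fast=6
  step 4: fast -> None, no cycle

Cycle: no


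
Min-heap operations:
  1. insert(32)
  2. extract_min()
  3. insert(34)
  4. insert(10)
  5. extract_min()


insert(32) -> [32]
extract_min()->32, []
insert(34) -> [34]
insert(10) -> [10, 34]
extract_min()->10, [34]

Final heap: [34]


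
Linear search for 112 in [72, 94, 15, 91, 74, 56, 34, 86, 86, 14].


i=0: 72!=112
i=1: 94!=112
i=2: 15!=112
i=3: 91!=112
i=4: 74!=112
i=5: 56!=112
i=6: 34!=112
i=7: 86!=112
i=8: 86!=112
i=9: 14!=112

Not found, 10 comps


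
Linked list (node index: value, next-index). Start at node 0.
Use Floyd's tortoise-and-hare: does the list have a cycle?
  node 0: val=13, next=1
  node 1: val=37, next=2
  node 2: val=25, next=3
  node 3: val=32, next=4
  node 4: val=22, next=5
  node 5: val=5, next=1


Floyd's tortoise (slow, +1) and hare (fast, +2):
  init: slow=0, fast=0
  step 1: slow=1, fast=2
  step 2: slow=2, fast=4
  step 3: slow=3, fast=1
  step 4: slow=4, fast=3
  step 5: slow=5, fast=5
  slow == fast at node 5: cycle detected

Cycle: yes


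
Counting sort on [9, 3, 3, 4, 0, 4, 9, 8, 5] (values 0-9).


Input: [9, 3, 3, 4, 0, 4, 9, 8, 5]
Counts: [1, 0, 0, 2, 2, 1, 0, 0, 1, 2]

Sorted: [0, 3, 3, 4, 4, 5, 8, 9, 9]


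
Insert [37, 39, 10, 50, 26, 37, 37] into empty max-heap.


Insert 37: [37]
Insert 39: [39, 37]
Insert 10: [39, 37, 10]
Insert 50: [50, 39, 10, 37]
Insert 26: [50, 39, 10, 37, 26]
Insert 37: [50, 39, 37, 37, 26, 10]
Insert 37: [50, 39, 37, 37, 26, 10, 37]

Final heap: [50, 39, 37, 37, 26, 10, 37]


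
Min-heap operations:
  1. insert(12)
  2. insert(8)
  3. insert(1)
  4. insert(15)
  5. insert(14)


insert(12) -> [12]
insert(8) -> [8, 12]
insert(1) -> [1, 12, 8]
insert(15) -> [1, 12, 8, 15]
insert(14) -> [1, 12, 8, 15, 14]

Final heap: [1, 12, 8, 15, 14]


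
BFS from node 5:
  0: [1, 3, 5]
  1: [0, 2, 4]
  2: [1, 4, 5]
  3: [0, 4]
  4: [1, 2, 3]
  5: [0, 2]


Visit 5, enqueue [0, 2]
Visit 0, enqueue [1, 3]
Visit 2, enqueue [4]
Visit 1, enqueue []
Visit 3, enqueue []
Visit 4, enqueue []

BFS order: [5, 0, 2, 1, 3, 4]


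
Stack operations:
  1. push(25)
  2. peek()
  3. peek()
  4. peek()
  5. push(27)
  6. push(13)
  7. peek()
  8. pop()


push(25) -> [25]
peek()->25
peek()->25
peek()->25
push(27) -> [25, 27]
push(13) -> [25, 27, 13]
peek()->13
pop()->13, [25, 27]

Final stack: [25, 27]


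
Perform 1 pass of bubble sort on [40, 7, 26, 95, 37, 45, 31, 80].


Initial: [40, 7, 26, 95, 37, 45, 31, 80]
Pass 1: [7, 26, 40, 37, 45, 31, 80, 95] (6 swaps)

After 1 pass: [7, 26, 40, 37, 45, 31, 80, 95]


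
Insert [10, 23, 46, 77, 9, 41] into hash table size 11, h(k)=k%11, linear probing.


Insert 10: h=10 -> slot 10
Insert 23: h=1 -> slot 1
Insert 46: h=2 -> slot 2
Insert 77: h=0 -> slot 0
Insert 9: h=9 -> slot 9
Insert 41: h=8 -> slot 8

Table: [77, 23, 46, None, None, None, None, None, 41, 9, 10]


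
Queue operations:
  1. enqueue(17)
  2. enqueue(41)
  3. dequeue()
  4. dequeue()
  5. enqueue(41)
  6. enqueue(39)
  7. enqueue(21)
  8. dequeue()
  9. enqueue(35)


enqueue(17) -> [17]
enqueue(41) -> [17, 41]
dequeue()->17, [41]
dequeue()->41, []
enqueue(41) -> [41]
enqueue(39) -> [41, 39]
enqueue(21) -> [41, 39, 21]
dequeue()->41, [39, 21]
enqueue(35) -> [39, 21, 35]

Final queue: [39, 21, 35]


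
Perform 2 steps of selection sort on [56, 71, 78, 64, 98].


Initial: [56, 71, 78, 64, 98]
Step 1: min=56 at 0
  Swap: [56, 71, 78, 64, 98]
Step 2: min=64 at 3
  Swap: [56, 64, 78, 71, 98]

After 2 steps: [56, 64, 78, 71, 98]


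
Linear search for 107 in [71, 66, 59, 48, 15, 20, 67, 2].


i=0: 71!=107
i=1: 66!=107
i=2: 59!=107
i=3: 48!=107
i=4: 15!=107
i=5: 20!=107
i=6: 67!=107
i=7: 2!=107

Not found, 8 comps


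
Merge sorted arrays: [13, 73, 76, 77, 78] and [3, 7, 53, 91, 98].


Take 3 from B
Take 7 from B
Take 13 from A
Take 53 from B
Take 73 from A
Take 76 from A
Take 77 from A
Take 78 from A

Merged: [3, 7, 13, 53, 73, 76, 77, 78, 91, 98]


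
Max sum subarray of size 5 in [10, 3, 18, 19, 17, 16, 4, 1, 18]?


[0:5]: 67
[1:6]: 73
[2:7]: 74
[3:8]: 57
[4:9]: 56

Max: 74 at [2:7]


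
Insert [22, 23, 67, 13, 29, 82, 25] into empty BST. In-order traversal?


Insert 22: root
Insert 23: R from 22
Insert 67: R from 22 -> R from 23
Insert 13: L from 22
Insert 29: R from 22 -> R from 23 -> L from 67
Insert 82: R from 22 -> R from 23 -> R from 67
Insert 25: R from 22 -> R from 23 -> L from 67 -> L from 29

In-order: [13, 22, 23, 25, 29, 67, 82]


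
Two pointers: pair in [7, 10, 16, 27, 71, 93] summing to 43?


lo=0(7)+hi=5(93)=100
lo=0(7)+hi=4(71)=78
lo=0(7)+hi=3(27)=34
lo=1(10)+hi=3(27)=37
lo=2(16)+hi=3(27)=43

Yes: 16+27=43


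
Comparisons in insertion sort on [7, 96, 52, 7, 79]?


Algorithm: insertion sort
Input: [7, 96, 52, 7, 79]
Sorted: [7, 7, 52, 79, 96]

8


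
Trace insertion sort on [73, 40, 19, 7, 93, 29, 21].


Initial: [73, 40, 19, 7, 93, 29, 21]
Insert 40: [40, 73, 19, 7, 93, 29, 21]
Insert 19: [19, 40, 73, 7, 93, 29, 21]
Insert 7: [7, 19, 40, 73, 93, 29, 21]
Insert 93: [7, 19, 40, 73, 93, 29, 21]
Insert 29: [7, 19, 29, 40, 73, 93, 21]
Insert 21: [7, 19, 21, 29, 40, 73, 93]

Sorted: [7, 19, 21, 29, 40, 73, 93]


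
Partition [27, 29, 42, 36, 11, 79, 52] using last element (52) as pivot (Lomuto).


Pivot: 52
  27 <= 52: advance i (no swap)
  29 <= 52: advance i (no swap)
  42 <= 52: advance i (no swap)
  36 <= 52: advance i (no swap)
  11 <= 52: advance i (no swap)
Place pivot at 5: [27, 29, 42, 36, 11, 52, 79]

Partitioned: [27, 29, 42, 36, 11, 52, 79]


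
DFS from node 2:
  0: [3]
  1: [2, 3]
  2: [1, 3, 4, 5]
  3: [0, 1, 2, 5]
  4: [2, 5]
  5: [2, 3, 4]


Visit 2, push [5, 4, 3, 1]
Visit 1, push [3]
Visit 3, push [5, 0]
Visit 0, push []
Visit 5, push [4]
Visit 4, push []

DFS order: [2, 1, 3, 0, 5, 4]


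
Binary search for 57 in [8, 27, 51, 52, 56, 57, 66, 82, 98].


Step 1: lo=0, hi=8, mid=4, val=56
Step 2: lo=5, hi=8, mid=6, val=66
Step 3: lo=5, hi=5, mid=5, val=57

Found at index 5


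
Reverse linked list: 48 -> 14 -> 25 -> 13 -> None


Step 1: curr=48, set curr.next=prev(None) | reversed so far: 48
Step 2: curr=14, set curr.next=prev(48) | reversed so far: 14 -> 48
Step 3: curr=25, set curr.next=prev(14) | reversed so far: 25 -> 14 -> 48
Step 4: curr=13, set curr.next=prev(25) | reversed so far: 13 -> 25 -> 14 -> 48

13 -> 25 -> 14 -> 48 -> None


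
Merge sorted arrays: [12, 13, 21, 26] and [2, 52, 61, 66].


Take 2 from B
Take 12 from A
Take 13 from A
Take 21 from A
Take 26 from A

Merged: [2, 12, 13, 21, 26, 52, 61, 66]


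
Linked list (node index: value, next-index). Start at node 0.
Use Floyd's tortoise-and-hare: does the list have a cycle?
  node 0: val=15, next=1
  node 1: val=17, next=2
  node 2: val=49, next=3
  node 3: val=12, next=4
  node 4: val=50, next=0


Floyd's tortoise (slow, +1) and hare (fast, +2):
  init: slow=0, fast=0
  step 1: slow=1, fast=2
  step 2: slow=2, fast=4
  step 3: slow=3, fast=1
  step 4: slow=4, fast=3
  step 5: slow=0, fast=0
  slow == fast at node 0: cycle detected

Cycle: yes


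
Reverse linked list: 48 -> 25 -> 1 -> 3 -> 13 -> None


Step 1: curr=48, set curr.next=prev(None) | reversed so far: 48
Step 2: curr=25, set curr.next=prev(48) | reversed so far: 25 -> 48
Step 3: curr=1, set curr.next=prev(25) | reversed so far: 1 -> 25 -> 48
Step 4: curr=3, set curr.next=prev(1) | reversed so far: 3 -> 1 -> 25 -> 48
Step 5: curr=13, set curr.next=prev(3) | reversed so far: 13 -> 3 -> 1 -> 25 -> 48

13 -> 3 -> 1 -> 25 -> 48 -> None


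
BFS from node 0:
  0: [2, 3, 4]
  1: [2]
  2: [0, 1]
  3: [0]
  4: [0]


Visit 0, enqueue [2, 3, 4]
Visit 2, enqueue [1]
Visit 3, enqueue []
Visit 4, enqueue []
Visit 1, enqueue []

BFS order: [0, 2, 3, 4, 1]


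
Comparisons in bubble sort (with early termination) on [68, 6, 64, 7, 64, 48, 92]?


Algorithm: bubble sort (with early termination)
Input: [68, 6, 64, 7, 64, 48, 92]
Sorted: [6, 7, 48, 64, 64, 68, 92]

18


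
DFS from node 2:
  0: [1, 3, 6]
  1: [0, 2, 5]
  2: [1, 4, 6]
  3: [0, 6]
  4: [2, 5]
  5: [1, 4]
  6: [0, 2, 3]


Visit 2, push [6, 4, 1]
Visit 1, push [5, 0]
Visit 0, push [6, 3]
Visit 3, push [6]
Visit 6, push []
Visit 5, push [4]
Visit 4, push []

DFS order: [2, 1, 0, 3, 6, 5, 4]


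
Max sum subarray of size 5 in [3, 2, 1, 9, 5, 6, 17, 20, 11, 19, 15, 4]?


[0:5]: 20
[1:6]: 23
[2:7]: 38
[3:8]: 57
[4:9]: 59
[5:10]: 73
[6:11]: 82
[7:12]: 69

Max: 82 at [6:11]


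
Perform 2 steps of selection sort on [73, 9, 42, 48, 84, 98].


Initial: [73, 9, 42, 48, 84, 98]
Step 1: min=9 at 1
  Swap: [9, 73, 42, 48, 84, 98]
Step 2: min=42 at 2
  Swap: [9, 42, 73, 48, 84, 98]

After 2 steps: [9, 42, 73, 48, 84, 98]


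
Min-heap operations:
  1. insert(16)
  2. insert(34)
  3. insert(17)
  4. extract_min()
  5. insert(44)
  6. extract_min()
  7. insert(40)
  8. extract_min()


insert(16) -> [16]
insert(34) -> [16, 34]
insert(17) -> [16, 34, 17]
extract_min()->16, [17, 34]
insert(44) -> [17, 34, 44]
extract_min()->17, [34, 44]
insert(40) -> [34, 44, 40]
extract_min()->34, [40, 44]

Final heap: [40, 44]


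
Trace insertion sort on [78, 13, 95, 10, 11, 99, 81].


Initial: [78, 13, 95, 10, 11, 99, 81]
Insert 13: [13, 78, 95, 10, 11, 99, 81]
Insert 95: [13, 78, 95, 10, 11, 99, 81]
Insert 10: [10, 13, 78, 95, 11, 99, 81]
Insert 11: [10, 11, 13, 78, 95, 99, 81]
Insert 99: [10, 11, 13, 78, 95, 99, 81]
Insert 81: [10, 11, 13, 78, 81, 95, 99]

Sorted: [10, 11, 13, 78, 81, 95, 99]


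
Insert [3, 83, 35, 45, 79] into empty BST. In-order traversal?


Insert 3: root
Insert 83: R from 3
Insert 35: R from 3 -> L from 83
Insert 45: R from 3 -> L from 83 -> R from 35
Insert 79: R from 3 -> L from 83 -> R from 35 -> R from 45

In-order: [3, 35, 45, 79, 83]


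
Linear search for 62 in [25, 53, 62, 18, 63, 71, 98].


i=0: 25!=62
i=1: 53!=62
i=2: 62==62 found!

Found at 2, 3 comps


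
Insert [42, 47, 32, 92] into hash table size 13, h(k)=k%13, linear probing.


Insert 42: h=3 -> slot 3
Insert 47: h=8 -> slot 8
Insert 32: h=6 -> slot 6
Insert 92: h=1 -> slot 1

Table: [None, 92, None, 42, None, None, 32, None, 47, None, None, None, None]


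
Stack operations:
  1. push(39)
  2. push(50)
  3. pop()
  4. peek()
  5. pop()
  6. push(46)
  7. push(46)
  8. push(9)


push(39) -> [39]
push(50) -> [39, 50]
pop()->50, [39]
peek()->39
pop()->39, []
push(46) -> [46]
push(46) -> [46, 46]
push(9) -> [46, 46, 9]

Final stack: [46, 46, 9]


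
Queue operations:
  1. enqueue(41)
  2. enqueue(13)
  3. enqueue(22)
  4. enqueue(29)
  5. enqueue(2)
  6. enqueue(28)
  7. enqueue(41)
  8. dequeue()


enqueue(41) -> [41]
enqueue(13) -> [41, 13]
enqueue(22) -> [41, 13, 22]
enqueue(29) -> [41, 13, 22, 29]
enqueue(2) -> [41, 13, 22, 29, 2]
enqueue(28) -> [41, 13, 22, 29, 2, 28]
enqueue(41) -> [41, 13, 22, 29, 2, 28, 41]
dequeue()->41, [13, 22, 29, 2, 28, 41]

Final queue: [13, 22, 29, 2, 28, 41]


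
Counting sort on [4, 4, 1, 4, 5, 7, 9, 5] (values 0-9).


Input: [4, 4, 1, 4, 5, 7, 9, 5]
Counts: [0, 1, 0, 0, 3, 2, 0, 1, 0, 1]

Sorted: [1, 4, 4, 4, 5, 5, 7, 9]


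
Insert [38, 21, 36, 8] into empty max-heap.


Insert 38: [38]
Insert 21: [38, 21]
Insert 36: [38, 21, 36]
Insert 8: [38, 21, 36, 8]

Final heap: [38, 21, 36, 8]


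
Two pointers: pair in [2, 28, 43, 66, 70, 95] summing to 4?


lo=0(2)+hi=5(95)=97
lo=0(2)+hi=4(70)=72
lo=0(2)+hi=3(66)=68
lo=0(2)+hi=2(43)=45
lo=0(2)+hi=1(28)=30

No pair found


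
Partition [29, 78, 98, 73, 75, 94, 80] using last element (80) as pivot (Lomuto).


Pivot: 80
  29 <= 80: advance i (no swap)
  78 <= 80: advance i (no swap)
  73 <= 80: swap -> [29, 78, 73, 98, 75, 94, 80]
  75 <= 80: swap -> [29, 78, 73, 75, 98, 94, 80]
Place pivot at 4: [29, 78, 73, 75, 80, 94, 98]

Partitioned: [29, 78, 73, 75, 80, 94, 98]


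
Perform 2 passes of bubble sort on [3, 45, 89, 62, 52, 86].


Initial: [3, 45, 89, 62, 52, 86]
Pass 1: [3, 45, 62, 52, 86, 89] (3 swaps)
Pass 2: [3, 45, 52, 62, 86, 89] (1 swaps)

After 2 passes: [3, 45, 52, 62, 86, 89]


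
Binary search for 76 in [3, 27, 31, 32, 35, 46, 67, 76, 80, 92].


Step 1: lo=0, hi=9, mid=4, val=35
Step 2: lo=5, hi=9, mid=7, val=76

Found at index 7


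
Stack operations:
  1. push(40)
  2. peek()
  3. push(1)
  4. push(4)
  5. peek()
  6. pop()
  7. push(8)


push(40) -> [40]
peek()->40
push(1) -> [40, 1]
push(4) -> [40, 1, 4]
peek()->4
pop()->4, [40, 1]
push(8) -> [40, 1, 8]

Final stack: [40, 1, 8]


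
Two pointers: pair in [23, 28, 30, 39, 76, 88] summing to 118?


lo=0(23)+hi=5(88)=111
lo=1(28)+hi=5(88)=116
lo=2(30)+hi=5(88)=118

Yes: 30+88=118


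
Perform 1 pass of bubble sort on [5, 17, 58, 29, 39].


Initial: [5, 17, 58, 29, 39]
Pass 1: [5, 17, 29, 39, 58] (2 swaps)

After 1 pass: [5, 17, 29, 39, 58]


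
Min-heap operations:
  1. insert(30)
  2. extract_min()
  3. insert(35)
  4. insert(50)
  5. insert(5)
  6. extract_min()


insert(30) -> [30]
extract_min()->30, []
insert(35) -> [35]
insert(50) -> [35, 50]
insert(5) -> [5, 50, 35]
extract_min()->5, [35, 50]

Final heap: [35, 50]


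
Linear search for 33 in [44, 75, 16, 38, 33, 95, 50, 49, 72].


i=0: 44!=33
i=1: 75!=33
i=2: 16!=33
i=3: 38!=33
i=4: 33==33 found!

Found at 4, 5 comps


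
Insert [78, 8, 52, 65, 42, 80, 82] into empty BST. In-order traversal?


Insert 78: root
Insert 8: L from 78
Insert 52: L from 78 -> R from 8
Insert 65: L from 78 -> R from 8 -> R from 52
Insert 42: L from 78 -> R from 8 -> L from 52
Insert 80: R from 78
Insert 82: R from 78 -> R from 80

In-order: [8, 42, 52, 65, 78, 80, 82]


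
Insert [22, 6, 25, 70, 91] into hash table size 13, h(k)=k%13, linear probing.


Insert 22: h=9 -> slot 9
Insert 6: h=6 -> slot 6
Insert 25: h=12 -> slot 12
Insert 70: h=5 -> slot 5
Insert 91: h=0 -> slot 0

Table: [91, None, None, None, None, 70, 6, None, None, 22, None, None, 25]


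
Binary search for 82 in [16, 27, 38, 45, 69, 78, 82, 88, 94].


Step 1: lo=0, hi=8, mid=4, val=69
Step 2: lo=5, hi=8, mid=6, val=82

Found at index 6


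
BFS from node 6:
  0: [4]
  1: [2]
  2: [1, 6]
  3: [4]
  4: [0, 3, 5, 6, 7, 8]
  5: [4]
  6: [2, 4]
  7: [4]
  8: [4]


Visit 6, enqueue [2, 4]
Visit 2, enqueue [1]
Visit 4, enqueue [0, 3, 5, 7, 8]
Visit 1, enqueue []
Visit 0, enqueue []
Visit 3, enqueue []
Visit 5, enqueue []
Visit 7, enqueue []
Visit 8, enqueue []

BFS order: [6, 2, 4, 1, 0, 3, 5, 7, 8]


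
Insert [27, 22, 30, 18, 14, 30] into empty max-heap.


Insert 27: [27]
Insert 22: [27, 22]
Insert 30: [30, 22, 27]
Insert 18: [30, 22, 27, 18]
Insert 14: [30, 22, 27, 18, 14]
Insert 30: [30, 22, 30, 18, 14, 27]

Final heap: [30, 22, 30, 18, 14, 27]


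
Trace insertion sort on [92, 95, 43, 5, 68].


Initial: [92, 95, 43, 5, 68]
Insert 95: [92, 95, 43, 5, 68]
Insert 43: [43, 92, 95, 5, 68]
Insert 5: [5, 43, 92, 95, 68]
Insert 68: [5, 43, 68, 92, 95]

Sorted: [5, 43, 68, 92, 95]


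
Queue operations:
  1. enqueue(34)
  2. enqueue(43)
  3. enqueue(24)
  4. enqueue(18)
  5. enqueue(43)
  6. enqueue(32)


enqueue(34) -> [34]
enqueue(43) -> [34, 43]
enqueue(24) -> [34, 43, 24]
enqueue(18) -> [34, 43, 24, 18]
enqueue(43) -> [34, 43, 24, 18, 43]
enqueue(32) -> [34, 43, 24, 18, 43, 32]

Final queue: [34, 43, 24, 18, 43, 32]


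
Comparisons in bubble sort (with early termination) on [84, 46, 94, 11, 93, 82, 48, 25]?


Algorithm: bubble sort (with early termination)
Input: [84, 46, 94, 11, 93, 82, 48, 25]
Sorted: [11, 25, 46, 48, 82, 84, 93, 94]

28


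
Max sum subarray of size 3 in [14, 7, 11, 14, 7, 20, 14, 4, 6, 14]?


[0:3]: 32
[1:4]: 32
[2:5]: 32
[3:6]: 41
[4:7]: 41
[5:8]: 38
[6:9]: 24
[7:10]: 24

Max: 41 at [3:6]


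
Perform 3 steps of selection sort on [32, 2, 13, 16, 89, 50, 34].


Initial: [32, 2, 13, 16, 89, 50, 34]
Step 1: min=2 at 1
  Swap: [2, 32, 13, 16, 89, 50, 34]
Step 2: min=13 at 2
  Swap: [2, 13, 32, 16, 89, 50, 34]
Step 3: min=16 at 3
  Swap: [2, 13, 16, 32, 89, 50, 34]

After 3 steps: [2, 13, 16, 32, 89, 50, 34]


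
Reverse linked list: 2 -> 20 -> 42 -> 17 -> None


Step 1: curr=2, set curr.next=prev(None) | reversed so far: 2
Step 2: curr=20, set curr.next=prev(2) | reversed so far: 20 -> 2
Step 3: curr=42, set curr.next=prev(20) | reversed so far: 42 -> 20 -> 2
Step 4: curr=17, set curr.next=prev(42) | reversed so far: 17 -> 42 -> 20 -> 2

17 -> 42 -> 20 -> 2 -> None


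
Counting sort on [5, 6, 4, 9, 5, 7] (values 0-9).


Input: [5, 6, 4, 9, 5, 7]
Counts: [0, 0, 0, 0, 1, 2, 1, 1, 0, 1]

Sorted: [4, 5, 5, 6, 7, 9]


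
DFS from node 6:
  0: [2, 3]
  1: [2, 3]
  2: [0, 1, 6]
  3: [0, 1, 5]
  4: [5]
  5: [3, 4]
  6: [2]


Visit 6, push [2]
Visit 2, push [1, 0]
Visit 0, push [3]
Visit 3, push [5, 1]
Visit 1, push []
Visit 5, push [4]
Visit 4, push []

DFS order: [6, 2, 0, 3, 1, 5, 4]


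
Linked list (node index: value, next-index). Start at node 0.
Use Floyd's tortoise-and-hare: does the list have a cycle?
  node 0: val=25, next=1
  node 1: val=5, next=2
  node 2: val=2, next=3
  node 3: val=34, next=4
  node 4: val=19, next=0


Floyd's tortoise (slow, +1) and hare (fast, +2):
  init: slow=0, fast=0
  step 1: slow=1, fast=2
  step 2: slow=2, fast=4
  step 3: slow=3, fast=1
  step 4: slow=4, fast=3
  step 5: slow=0, fast=0
  slow == fast at node 0: cycle detected

Cycle: yes


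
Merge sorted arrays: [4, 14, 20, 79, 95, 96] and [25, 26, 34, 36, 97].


Take 4 from A
Take 14 from A
Take 20 from A
Take 25 from B
Take 26 from B
Take 34 from B
Take 36 from B
Take 79 from A
Take 95 from A
Take 96 from A

Merged: [4, 14, 20, 25, 26, 34, 36, 79, 95, 96, 97]


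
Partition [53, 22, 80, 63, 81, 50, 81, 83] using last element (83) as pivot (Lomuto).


Pivot: 83
  53 <= 83: advance i (no swap)
  22 <= 83: advance i (no swap)
  80 <= 83: advance i (no swap)
  63 <= 83: advance i (no swap)
  81 <= 83: advance i (no swap)
  50 <= 83: advance i (no swap)
  81 <= 83: advance i (no swap)
Place pivot at 7: [53, 22, 80, 63, 81, 50, 81, 83]

Partitioned: [53, 22, 80, 63, 81, 50, 81, 83]


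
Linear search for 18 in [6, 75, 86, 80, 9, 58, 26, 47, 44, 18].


i=0: 6!=18
i=1: 75!=18
i=2: 86!=18
i=3: 80!=18
i=4: 9!=18
i=5: 58!=18
i=6: 26!=18
i=7: 47!=18
i=8: 44!=18
i=9: 18==18 found!

Found at 9, 10 comps


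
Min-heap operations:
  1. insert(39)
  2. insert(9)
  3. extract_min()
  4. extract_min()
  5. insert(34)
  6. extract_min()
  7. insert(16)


insert(39) -> [39]
insert(9) -> [9, 39]
extract_min()->9, [39]
extract_min()->39, []
insert(34) -> [34]
extract_min()->34, []
insert(16) -> [16]

Final heap: [16]


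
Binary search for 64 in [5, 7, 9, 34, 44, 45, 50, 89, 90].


Step 1: lo=0, hi=8, mid=4, val=44
Step 2: lo=5, hi=8, mid=6, val=50
Step 3: lo=7, hi=8, mid=7, val=89

Not found


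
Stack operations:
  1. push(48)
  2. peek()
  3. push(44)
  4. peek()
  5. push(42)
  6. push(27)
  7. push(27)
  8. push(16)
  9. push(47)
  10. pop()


push(48) -> [48]
peek()->48
push(44) -> [48, 44]
peek()->44
push(42) -> [48, 44, 42]
push(27) -> [48, 44, 42, 27]
push(27) -> [48, 44, 42, 27, 27]
push(16) -> [48, 44, 42, 27, 27, 16]
push(47) -> [48, 44, 42, 27, 27, 16, 47]
pop()->47, [48, 44, 42, 27, 27, 16]

Final stack: [48, 44, 42, 27, 27, 16]


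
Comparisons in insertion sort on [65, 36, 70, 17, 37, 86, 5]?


Algorithm: insertion sort
Input: [65, 36, 70, 17, 37, 86, 5]
Sorted: [5, 17, 36, 37, 65, 70, 86]

15


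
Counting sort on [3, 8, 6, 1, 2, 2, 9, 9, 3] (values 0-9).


Input: [3, 8, 6, 1, 2, 2, 9, 9, 3]
Counts: [0, 1, 2, 2, 0, 0, 1, 0, 1, 2]

Sorted: [1, 2, 2, 3, 3, 6, 8, 9, 9]


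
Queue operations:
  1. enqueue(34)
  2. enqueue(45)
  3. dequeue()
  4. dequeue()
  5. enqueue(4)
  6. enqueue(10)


enqueue(34) -> [34]
enqueue(45) -> [34, 45]
dequeue()->34, [45]
dequeue()->45, []
enqueue(4) -> [4]
enqueue(10) -> [4, 10]

Final queue: [4, 10]


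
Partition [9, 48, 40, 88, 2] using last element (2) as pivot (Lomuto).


Pivot: 2
Place pivot at 0: [2, 48, 40, 88, 9]

Partitioned: [2, 48, 40, 88, 9]


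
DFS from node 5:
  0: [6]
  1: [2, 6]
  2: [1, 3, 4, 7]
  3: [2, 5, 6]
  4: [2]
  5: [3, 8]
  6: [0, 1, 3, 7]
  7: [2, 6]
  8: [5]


Visit 5, push [8, 3]
Visit 3, push [6, 2]
Visit 2, push [7, 4, 1]
Visit 1, push [6]
Visit 6, push [7, 0]
Visit 0, push []
Visit 7, push []
Visit 4, push []
Visit 8, push []

DFS order: [5, 3, 2, 1, 6, 0, 7, 4, 8]


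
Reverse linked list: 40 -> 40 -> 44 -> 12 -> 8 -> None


Step 1: curr=40, set curr.next=prev(None) | reversed so far: 40
Step 2: curr=40, set curr.next=prev(40) | reversed so far: 40 -> 40
Step 3: curr=44, set curr.next=prev(40) | reversed so far: 44 -> 40 -> 40
Step 4: curr=12, set curr.next=prev(44) | reversed so far: 12 -> 44 -> 40 -> 40
Step 5: curr=8, set curr.next=prev(12) | reversed so far: 8 -> 12 -> 44 -> 40 -> 40

8 -> 12 -> 44 -> 40 -> 40 -> None


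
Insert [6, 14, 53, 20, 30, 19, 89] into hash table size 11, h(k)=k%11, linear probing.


Insert 6: h=6 -> slot 6
Insert 14: h=3 -> slot 3
Insert 53: h=9 -> slot 9
Insert 20: h=9, 1 probes -> slot 10
Insert 30: h=8 -> slot 8
Insert 19: h=8, 3 probes -> slot 0
Insert 89: h=1 -> slot 1

Table: [19, 89, None, 14, None, None, 6, None, 30, 53, 20]


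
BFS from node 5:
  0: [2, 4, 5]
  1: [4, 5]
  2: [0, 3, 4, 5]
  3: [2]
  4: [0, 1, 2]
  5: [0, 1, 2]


Visit 5, enqueue [0, 1, 2]
Visit 0, enqueue [4]
Visit 1, enqueue []
Visit 2, enqueue [3]
Visit 4, enqueue []
Visit 3, enqueue []

BFS order: [5, 0, 1, 2, 4, 3]


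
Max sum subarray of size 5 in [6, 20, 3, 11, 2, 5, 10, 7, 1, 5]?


[0:5]: 42
[1:6]: 41
[2:7]: 31
[3:8]: 35
[4:9]: 25
[5:10]: 28

Max: 42 at [0:5]


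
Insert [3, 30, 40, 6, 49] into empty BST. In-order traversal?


Insert 3: root
Insert 30: R from 3
Insert 40: R from 3 -> R from 30
Insert 6: R from 3 -> L from 30
Insert 49: R from 3 -> R from 30 -> R from 40

In-order: [3, 6, 30, 40, 49]


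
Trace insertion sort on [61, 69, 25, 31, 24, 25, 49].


Initial: [61, 69, 25, 31, 24, 25, 49]
Insert 69: [61, 69, 25, 31, 24, 25, 49]
Insert 25: [25, 61, 69, 31, 24, 25, 49]
Insert 31: [25, 31, 61, 69, 24, 25, 49]
Insert 24: [24, 25, 31, 61, 69, 25, 49]
Insert 25: [24, 25, 25, 31, 61, 69, 49]
Insert 49: [24, 25, 25, 31, 49, 61, 69]

Sorted: [24, 25, 25, 31, 49, 61, 69]


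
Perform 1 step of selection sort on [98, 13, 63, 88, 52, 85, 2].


Initial: [98, 13, 63, 88, 52, 85, 2]
Step 1: min=2 at 6
  Swap: [2, 13, 63, 88, 52, 85, 98]

After 1 step: [2, 13, 63, 88, 52, 85, 98]


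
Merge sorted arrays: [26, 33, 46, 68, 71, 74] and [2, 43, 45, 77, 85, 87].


Take 2 from B
Take 26 from A
Take 33 from A
Take 43 from B
Take 45 from B
Take 46 from A
Take 68 from A
Take 71 from A
Take 74 from A

Merged: [2, 26, 33, 43, 45, 46, 68, 71, 74, 77, 85, 87]


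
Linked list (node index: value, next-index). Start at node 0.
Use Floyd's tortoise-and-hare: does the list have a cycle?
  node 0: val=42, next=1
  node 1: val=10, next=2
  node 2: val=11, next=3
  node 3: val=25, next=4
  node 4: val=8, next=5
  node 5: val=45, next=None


Floyd's tortoise (slow, +1) and hare (fast, +2):
  init: slow=0, fast=0
  step 1: slow=1, fast=2
  step 2: slow=2, fast=4
  step 3: fast 4->5->None, no cycle

Cycle: no


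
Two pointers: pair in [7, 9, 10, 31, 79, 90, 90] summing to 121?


lo=0(7)+hi=6(90)=97
lo=1(9)+hi=6(90)=99
lo=2(10)+hi=6(90)=100
lo=3(31)+hi=6(90)=121

Yes: 31+90=121


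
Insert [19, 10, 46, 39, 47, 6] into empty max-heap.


Insert 19: [19]
Insert 10: [19, 10]
Insert 46: [46, 10, 19]
Insert 39: [46, 39, 19, 10]
Insert 47: [47, 46, 19, 10, 39]
Insert 6: [47, 46, 19, 10, 39, 6]

Final heap: [47, 46, 19, 10, 39, 6]


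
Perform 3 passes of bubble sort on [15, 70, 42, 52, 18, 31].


Initial: [15, 70, 42, 52, 18, 31]
Pass 1: [15, 42, 52, 18, 31, 70] (4 swaps)
Pass 2: [15, 42, 18, 31, 52, 70] (2 swaps)
Pass 3: [15, 18, 31, 42, 52, 70] (2 swaps)

After 3 passes: [15, 18, 31, 42, 52, 70]


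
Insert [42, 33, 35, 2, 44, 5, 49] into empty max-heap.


Insert 42: [42]
Insert 33: [42, 33]
Insert 35: [42, 33, 35]
Insert 2: [42, 33, 35, 2]
Insert 44: [44, 42, 35, 2, 33]
Insert 5: [44, 42, 35, 2, 33, 5]
Insert 49: [49, 42, 44, 2, 33, 5, 35]

Final heap: [49, 42, 44, 2, 33, 5, 35]


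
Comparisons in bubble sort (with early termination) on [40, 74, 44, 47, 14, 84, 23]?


Algorithm: bubble sort (with early termination)
Input: [40, 74, 44, 47, 14, 84, 23]
Sorted: [14, 23, 40, 44, 47, 74, 84]

21


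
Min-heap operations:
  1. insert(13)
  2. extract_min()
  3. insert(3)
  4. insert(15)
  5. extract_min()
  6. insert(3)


insert(13) -> [13]
extract_min()->13, []
insert(3) -> [3]
insert(15) -> [3, 15]
extract_min()->3, [15]
insert(3) -> [3, 15]

Final heap: [3, 15]


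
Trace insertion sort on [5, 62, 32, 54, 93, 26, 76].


Initial: [5, 62, 32, 54, 93, 26, 76]
Insert 62: [5, 62, 32, 54, 93, 26, 76]
Insert 32: [5, 32, 62, 54, 93, 26, 76]
Insert 54: [5, 32, 54, 62, 93, 26, 76]
Insert 93: [5, 32, 54, 62, 93, 26, 76]
Insert 26: [5, 26, 32, 54, 62, 93, 76]
Insert 76: [5, 26, 32, 54, 62, 76, 93]

Sorted: [5, 26, 32, 54, 62, 76, 93]


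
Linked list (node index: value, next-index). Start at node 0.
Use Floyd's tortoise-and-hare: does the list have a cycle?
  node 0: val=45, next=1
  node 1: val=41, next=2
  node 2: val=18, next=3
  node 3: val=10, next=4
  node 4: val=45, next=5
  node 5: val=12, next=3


Floyd's tortoise (slow, +1) and hare (fast, +2):
  init: slow=0, fast=0
  step 1: slow=1, fast=2
  step 2: slow=2, fast=4
  step 3: slow=3, fast=3
  slow == fast at node 3: cycle detected

Cycle: yes


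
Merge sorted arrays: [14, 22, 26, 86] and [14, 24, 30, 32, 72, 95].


Take 14 from A
Take 14 from B
Take 22 from A
Take 24 from B
Take 26 from A
Take 30 from B
Take 32 from B
Take 72 from B
Take 86 from A

Merged: [14, 14, 22, 24, 26, 30, 32, 72, 86, 95]


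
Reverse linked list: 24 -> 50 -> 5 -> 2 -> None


Step 1: curr=24, set curr.next=prev(None) | reversed so far: 24
Step 2: curr=50, set curr.next=prev(24) | reversed so far: 50 -> 24
Step 3: curr=5, set curr.next=prev(50) | reversed so far: 5 -> 50 -> 24
Step 4: curr=2, set curr.next=prev(5) | reversed so far: 2 -> 5 -> 50 -> 24

2 -> 5 -> 50 -> 24 -> None


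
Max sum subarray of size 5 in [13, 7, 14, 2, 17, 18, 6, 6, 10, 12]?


[0:5]: 53
[1:6]: 58
[2:7]: 57
[3:8]: 49
[4:9]: 57
[5:10]: 52

Max: 58 at [1:6]


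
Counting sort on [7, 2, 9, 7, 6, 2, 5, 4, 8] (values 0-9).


Input: [7, 2, 9, 7, 6, 2, 5, 4, 8]
Counts: [0, 0, 2, 0, 1, 1, 1, 2, 1, 1]

Sorted: [2, 2, 4, 5, 6, 7, 7, 8, 9]


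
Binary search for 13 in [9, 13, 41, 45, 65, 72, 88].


Step 1: lo=0, hi=6, mid=3, val=45
Step 2: lo=0, hi=2, mid=1, val=13

Found at index 1


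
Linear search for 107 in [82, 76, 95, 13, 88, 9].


i=0: 82!=107
i=1: 76!=107
i=2: 95!=107
i=3: 13!=107
i=4: 88!=107
i=5: 9!=107

Not found, 6 comps


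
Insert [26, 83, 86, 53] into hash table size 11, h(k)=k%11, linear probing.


Insert 26: h=4 -> slot 4
Insert 83: h=6 -> slot 6
Insert 86: h=9 -> slot 9
Insert 53: h=9, 1 probes -> slot 10

Table: [None, None, None, None, 26, None, 83, None, None, 86, 53]


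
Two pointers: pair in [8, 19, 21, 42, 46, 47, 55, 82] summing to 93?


lo=0(8)+hi=7(82)=90
lo=1(19)+hi=7(82)=101
lo=1(19)+hi=6(55)=74
lo=2(21)+hi=6(55)=76
lo=3(42)+hi=6(55)=97
lo=3(42)+hi=5(47)=89
lo=4(46)+hi=5(47)=93

Yes: 46+47=93


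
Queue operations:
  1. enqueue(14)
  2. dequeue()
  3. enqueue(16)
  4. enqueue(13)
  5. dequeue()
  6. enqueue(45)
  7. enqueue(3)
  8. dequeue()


enqueue(14) -> [14]
dequeue()->14, []
enqueue(16) -> [16]
enqueue(13) -> [16, 13]
dequeue()->16, [13]
enqueue(45) -> [13, 45]
enqueue(3) -> [13, 45, 3]
dequeue()->13, [45, 3]

Final queue: [45, 3]


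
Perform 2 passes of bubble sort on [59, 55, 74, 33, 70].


Initial: [59, 55, 74, 33, 70]
Pass 1: [55, 59, 33, 70, 74] (3 swaps)
Pass 2: [55, 33, 59, 70, 74] (1 swaps)

After 2 passes: [55, 33, 59, 70, 74]


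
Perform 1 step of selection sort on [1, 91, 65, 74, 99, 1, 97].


Initial: [1, 91, 65, 74, 99, 1, 97]
Step 1: min=1 at 0
  Swap: [1, 91, 65, 74, 99, 1, 97]

After 1 step: [1, 91, 65, 74, 99, 1, 97]


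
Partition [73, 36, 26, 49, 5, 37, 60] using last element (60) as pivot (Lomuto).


Pivot: 60
  36 <= 60: swap -> [36, 73, 26, 49, 5, 37, 60]
  26 <= 60: swap -> [36, 26, 73, 49, 5, 37, 60]
  49 <= 60: swap -> [36, 26, 49, 73, 5, 37, 60]
  5 <= 60: swap -> [36, 26, 49, 5, 73, 37, 60]
  37 <= 60: swap -> [36, 26, 49, 5, 37, 73, 60]
Place pivot at 5: [36, 26, 49, 5, 37, 60, 73]

Partitioned: [36, 26, 49, 5, 37, 60, 73]


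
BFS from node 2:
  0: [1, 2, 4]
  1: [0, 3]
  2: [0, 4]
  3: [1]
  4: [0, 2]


Visit 2, enqueue [0, 4]
Visit 0, enqueue [1]
Visit 4, enqueue []
Visit 1, enqueue [3]
Visit 3, enqueue []

BFS order: [2, 0, 4, 1, 3]


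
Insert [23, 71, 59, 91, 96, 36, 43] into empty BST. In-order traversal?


Insert 23: root
Insert 71: R from 23
Insert 59: R from 23 -> L from 71
Insert 91: R from 23 -> R from 71
Insert 96: R from 23 -> R from 71 -> R from 91
Insert 36: R from 23 -> L from 71 -> L from 59
Insert 43: R from 23 -> L from 71 -> L from 59 -> R from 36

In-order: [23, 36, 43, 59, 71, 91, 96]


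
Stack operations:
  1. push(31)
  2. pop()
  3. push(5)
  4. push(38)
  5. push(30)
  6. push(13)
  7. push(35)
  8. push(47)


push(31) -> [31]
pop()->31, []
push(5) -> [5]
push(38) -> [5, 38]
push(30) -> [5, 38, 30]
push(13) -> [5, 38, 30, 13]
push(35) -> [5, 38, 30, 13, 35]
push(47) -> [5, 38, 30, 13, 35, 47]

Final stack: [5, 38, 30, 13, 35, 47]


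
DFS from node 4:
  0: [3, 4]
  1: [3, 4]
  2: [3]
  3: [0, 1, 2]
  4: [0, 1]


Visit 4, push [1, 0]
Visit 0, push [3]
Visit 3, push [2, 1]
Visit 1, push []
Visit 2, push []

DFS order: [4, 0, 3, 1, 2]


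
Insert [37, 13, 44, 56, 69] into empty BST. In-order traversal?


Insert 37: root
Insert 13: L from 37
Insert 44: R from 37
Insert 56: R from 37 -> R from 44
Insert 69: R from 37 -> R from 44 -> R from 56

In-order: [13, 37, 44, 56, 69]


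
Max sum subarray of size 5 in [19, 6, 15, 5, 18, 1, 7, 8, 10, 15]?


[0:5]: 63
[1:6]: 45
[2:7]: 46
[3:8]: 39
[4:9]: 44
[5:10]: 41

Max: 63 at [0:5]


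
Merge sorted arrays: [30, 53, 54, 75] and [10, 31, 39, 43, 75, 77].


Take 10 from B
Take 30 from A
Take 31 from B
Take 39 from B
Take 43 from B
Take 53 from A
Take 54 from A
Take 75 from A

Merged: [10, 30, 31, 39, 43, 53, 54, 75, 75, 77]


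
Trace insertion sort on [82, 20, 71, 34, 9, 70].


Initial: [82, 20, 71, 34, 9, 70]
Insert 20: [20, 82, 71, 34, 9, 70]
Insert 71: [20, 71, 82, 34, 9, 70]
Insert 34: [20, 34, 71, 82, 9, 70]
Insert 9: [9, 20, 34, 71, 82, 70]
Insert 70: [9, 20, 34, 70, 71, 82]

Sorted: [9, 20, 34, 70, 71, 82]


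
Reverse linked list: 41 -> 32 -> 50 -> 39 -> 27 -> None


Step 1: curr=41, set curr.next=prev(None) | reversed so far: 41
Step 2: curr=32, set curr.next=prev(41) | reversed so far: 32 -> 41
Step 3: curr=50, set curr.next=prev(32) | reversed so far: 50 -> 32 -> 41
Step 4: curr=39, set curr.next=prev(50) | reversed so far: 39 -> 50 -> 32 -> 41
Step 5: curr=27, set curr.next=prev(39) | reversed so far: 27 -> 39 -> 50 -> 32 -> 41

27 -> 39 -> 50 -> 32 -> 41 -> None


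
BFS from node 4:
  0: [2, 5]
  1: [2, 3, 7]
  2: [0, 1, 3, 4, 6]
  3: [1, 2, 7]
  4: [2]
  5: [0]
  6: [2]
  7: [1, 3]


Visit 4, enqueue [2]
Visit 2, enqueue [0, 1, 3, 6]
Visit 0, enqueue [5]
Visit 1, enqueue [7]
Visit 3, enqueue []
Visit 6, enqueue []
Visit 5, enqueue []
Visit 7, enqueue []

BFS order: [4, 2, 0, 1, 3, 6, 5, 7]


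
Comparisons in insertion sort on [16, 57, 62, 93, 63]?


Algorithm: insertion sort
Input: [16, 57, 62, 93, 63]
Sorted: [16, 57, 62, 63, 93]

5


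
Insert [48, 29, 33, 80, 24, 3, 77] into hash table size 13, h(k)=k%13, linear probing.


Insert 48: h=9 -> slot 9
Insert 29: h=3 -> slot 3
Insert 33: h=7 -> slot 7
Insert 80: h=2 -> slot 2
Insert 24: h=11 -> slot 11
Insert 3: h=3, 1 probes -> slot 4
Insert 77: h=12 -> slot 12

Table: [None, None, 80, 29, 3, None, None, 33, None, 48, None, 24, 77]


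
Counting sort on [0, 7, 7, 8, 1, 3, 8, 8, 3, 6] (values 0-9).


Input: [0, 7, 7, 8, 1, 3, 8, 8, 3, 6]
Counts: [1, 1, 0, 2, 0, 0, 1, 2, 3, 0]

Sorted: [0, 1, 3, 3, 6, 7, 7, 8, 8, 8]


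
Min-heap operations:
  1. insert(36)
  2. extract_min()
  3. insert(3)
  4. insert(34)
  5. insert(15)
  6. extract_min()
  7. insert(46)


insert(36) -> [36]
extract_min()->36, []
insert(3) -> [3]
insert(34) -> [3, 34]
insert(15) -> [3, 34, 15]
extract_min()->3, [15, 34]
insert(46) -> [15, 34, 46]

Final heap: [15, 34, 46]


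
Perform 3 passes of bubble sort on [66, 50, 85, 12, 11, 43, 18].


Initial: [66, 50, 85, 12, 11, 43, 18]
Pass 1: [50, 66, 12, 11, 43, 18, 85] (5 swaps)
Pass 2: [50, 12, 11, 43, 18, 66, 85] (4 swaps)
Pass 3: [12, 11, 43, 18, 50, 66, 85] (4 swaps)

After 3 passes: [12, 11, 43, 18, 50, 66, 85]


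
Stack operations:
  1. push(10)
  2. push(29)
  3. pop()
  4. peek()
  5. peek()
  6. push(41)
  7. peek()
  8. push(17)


push(10) -> [10]
push(29) -> [10, 29]
pop()->29, [10]
peek()->10
peek()->10
push(41) -> [10, 41]
peek()->41
push(17) -> [10, 41, 17]

Final stack: [10, 41, 17]


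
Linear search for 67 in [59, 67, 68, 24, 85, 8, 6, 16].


i=0: 59!=67
i=1: 67==67 found!

Found at 1, 2 comps


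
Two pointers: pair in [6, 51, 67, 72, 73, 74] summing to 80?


lo=0(6)+hi=5(74)=80

Yes: 6+74=80
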